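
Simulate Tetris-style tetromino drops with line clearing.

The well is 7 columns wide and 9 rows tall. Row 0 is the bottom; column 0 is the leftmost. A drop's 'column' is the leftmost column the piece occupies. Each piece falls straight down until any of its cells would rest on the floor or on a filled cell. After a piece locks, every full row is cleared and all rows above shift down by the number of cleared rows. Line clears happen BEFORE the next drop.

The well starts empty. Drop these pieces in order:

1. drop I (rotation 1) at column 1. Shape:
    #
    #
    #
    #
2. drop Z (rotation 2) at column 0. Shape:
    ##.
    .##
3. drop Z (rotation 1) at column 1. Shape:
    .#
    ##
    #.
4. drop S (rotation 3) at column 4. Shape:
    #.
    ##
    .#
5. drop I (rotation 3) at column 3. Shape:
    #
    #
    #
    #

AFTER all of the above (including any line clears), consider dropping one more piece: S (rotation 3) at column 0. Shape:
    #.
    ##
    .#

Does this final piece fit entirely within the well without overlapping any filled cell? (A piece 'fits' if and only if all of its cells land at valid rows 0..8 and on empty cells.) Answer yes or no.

Answer: no

Derivation:
Drop 1: I rot1 at col 1 lands with bottom-row=0; cleared 0 line(s) (total 0); column heights now [0 4 0 0 0 0 0], max=4
Drop 2: Z rot2 at col 0 lands with bottom-row=4; cleared 0 line(s) (total 0); column heights now [6 6 5 0 0 0 0], max=6
Drop 3: Z rot1 at col 1 lands with bottom-row=6; cleared 0 line(s) (total 0); column heights now [6 8 9 0 0 0 0], max=9
Drop 4: S rot3 at col 4 lands with bottom-row=0; cleared 0 line(s) (total 0); column heights now [6 8 9 0 3 2 0], max=9
Drop 5: I rot3 at col 3 lands with bottom-row=0; cleared 0 line(s) (total 0); column heights now [6 8 9 4 3 2 0], max=9
Test piece S rot3 at col 0 (width 2): heights before test = [6 8 9 4 3 2 0]; fits = False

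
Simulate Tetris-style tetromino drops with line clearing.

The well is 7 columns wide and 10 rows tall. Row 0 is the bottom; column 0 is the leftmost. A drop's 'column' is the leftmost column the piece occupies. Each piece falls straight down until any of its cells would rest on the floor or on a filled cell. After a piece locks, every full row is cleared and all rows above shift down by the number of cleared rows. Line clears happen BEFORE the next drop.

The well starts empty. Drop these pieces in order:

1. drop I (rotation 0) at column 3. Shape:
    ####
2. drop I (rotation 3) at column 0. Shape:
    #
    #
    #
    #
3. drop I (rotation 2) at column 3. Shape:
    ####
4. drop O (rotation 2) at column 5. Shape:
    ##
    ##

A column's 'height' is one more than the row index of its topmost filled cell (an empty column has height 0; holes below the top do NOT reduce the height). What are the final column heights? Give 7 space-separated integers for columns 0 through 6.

Drop 1: I rot0 at col 3 lands with bottom-row=0; cleared 0 line(s) (total 0); column heights now [0 0 0 1 1 1 1], max=1
Drop 2: I rot3 at col 0 lands with bottom-row=0; cleared 0 line(s) (total 0); column heights now [4 0 0 1 1 1 1], max=4
Drop 3: I rot2 at col 3 lands with bottom-row=1; cleared 0 line(s) (total 0); column heights now [4 0 0 2 2 2 2], max=4
Drop 4: O rot2 at col 5 lands with bottom-row=2; cleared 0 line(s) (total 0); column heights now [4 0 0 2 2 4 4], max=4

Answer: 4 0 0 2 2 4 4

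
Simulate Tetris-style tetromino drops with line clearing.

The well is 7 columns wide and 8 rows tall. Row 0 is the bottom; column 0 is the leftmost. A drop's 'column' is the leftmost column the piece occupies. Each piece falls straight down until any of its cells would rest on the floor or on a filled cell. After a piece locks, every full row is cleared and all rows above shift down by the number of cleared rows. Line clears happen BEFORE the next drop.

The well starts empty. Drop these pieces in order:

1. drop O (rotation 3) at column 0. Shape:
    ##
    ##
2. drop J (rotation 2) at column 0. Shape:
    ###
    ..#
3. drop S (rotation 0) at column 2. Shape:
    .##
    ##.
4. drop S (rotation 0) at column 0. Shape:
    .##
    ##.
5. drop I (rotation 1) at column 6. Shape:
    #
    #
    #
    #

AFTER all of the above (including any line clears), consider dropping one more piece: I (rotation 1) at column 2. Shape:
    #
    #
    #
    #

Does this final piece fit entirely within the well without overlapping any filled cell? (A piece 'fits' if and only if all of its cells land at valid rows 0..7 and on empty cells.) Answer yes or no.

Drop 1: O rot3 at col 0 lands with bottom-row=0; cleared 0 line(s) (total 0); column heights now [2 2 0 0 0 0 0], max=2
Drop 2: J rot2 at col 0 lands with bottom-row=1; cleared 0 line(s) (total 0); column heights now [3 3 3 0 0 0 0], max=3
Drop 3: S rot0 at col 2 lands with bottom-row=3; cleared 0 line(s) (total 0); column heights now [3 3 4 5 5 0 0], max=5
Drop 4: S rot0 at col 0 lands with bottom-row=3; cleared 0 line(s) (total 0); column heights now [4 5 5 5 5 0 0], max=5
Drop 5: I rot1 at col 6 lands with bottom-row=0; cleared 0 line(s) (total 0); column heights now [4 5 5 5 5 0 4], max=5
Test piece I rot1 at col 2 (width 1): heights before test = [4 5 5 5 5 0 4]; fits = False

Answer: no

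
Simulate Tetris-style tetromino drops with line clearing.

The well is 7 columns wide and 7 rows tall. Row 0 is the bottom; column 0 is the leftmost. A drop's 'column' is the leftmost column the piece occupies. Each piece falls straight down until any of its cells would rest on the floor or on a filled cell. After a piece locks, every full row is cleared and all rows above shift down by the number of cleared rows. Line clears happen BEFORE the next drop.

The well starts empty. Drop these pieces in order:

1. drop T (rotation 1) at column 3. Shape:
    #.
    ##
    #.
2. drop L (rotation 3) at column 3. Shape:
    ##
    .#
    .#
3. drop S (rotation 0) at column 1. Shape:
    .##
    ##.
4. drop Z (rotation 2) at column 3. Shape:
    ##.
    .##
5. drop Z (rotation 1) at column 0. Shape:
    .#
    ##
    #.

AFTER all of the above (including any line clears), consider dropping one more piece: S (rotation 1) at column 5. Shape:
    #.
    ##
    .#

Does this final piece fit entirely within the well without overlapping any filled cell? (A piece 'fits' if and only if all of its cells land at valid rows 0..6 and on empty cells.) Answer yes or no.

Drop 1: T rot1 at col 3 lands with bottom-row=0; cleared 0 line(s) (total 0); column heights now [0 0 0 3 2 0 0], max=3
Drop 2: L rot3 at col 3 lands with bottom-row=2; cleared 0 line(s) (total 0); column heights now [0 0 0 5 5 0 0], max=5
Drop 3: S rot0 at col 1 lands with bottom-row=4; cleared 0 line(s) (total 0); column heights now [0 5 6 6 5 0 0], max=6
Drop 4: Z rot2 at col 3 lands with bottom-row=5; cleared 0 line(s) (total 0); column heights now [0 5 6 7 7 6 0], max=7
Drop 5: Z rot1 at col 0 lands with bottom-row=4; cleared 0 line(s) (total 0); column heights now [6 7 6 7 7 6 0], max=7
Test piece S rot1 at col 5 (width 2): heights before test = [6 7 6 7 7 6 0]; fits = False

Answer: no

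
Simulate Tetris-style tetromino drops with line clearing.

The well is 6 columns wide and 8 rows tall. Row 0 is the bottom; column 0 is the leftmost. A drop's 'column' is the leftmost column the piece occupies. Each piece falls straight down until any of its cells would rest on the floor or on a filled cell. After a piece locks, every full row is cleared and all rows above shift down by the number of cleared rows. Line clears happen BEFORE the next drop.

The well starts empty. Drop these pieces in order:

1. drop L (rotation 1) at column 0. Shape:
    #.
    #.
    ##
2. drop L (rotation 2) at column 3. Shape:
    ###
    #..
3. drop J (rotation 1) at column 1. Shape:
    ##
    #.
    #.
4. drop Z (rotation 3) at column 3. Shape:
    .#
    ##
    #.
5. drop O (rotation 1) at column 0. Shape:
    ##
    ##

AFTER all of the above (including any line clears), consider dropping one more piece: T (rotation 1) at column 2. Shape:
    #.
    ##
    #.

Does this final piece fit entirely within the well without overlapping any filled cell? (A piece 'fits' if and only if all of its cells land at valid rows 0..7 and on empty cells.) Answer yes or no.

Drop 1: L rot1 at col 0 lands with bottom-row=0; cleared 0 line(s) (total 0); column heights now [3 1 0 0 0 0], max=3
Drop 2: L rot2 at col 3 lands with bottom-row=0; cleared 0 line(s) (total 0); column heights now [3 1 0 2 2 2], max=3
Drop 3: J rot1 at col 1 lands with bottom-row=1; cleared 0 line(s) (total 0); column heights now [3 4 4 2 2 2], max=4
Drop 4: Z rot3 at col 3 lands with bottom-row=2; cleared 0 line(s) (total 0); column heights now [3 4 4 4 5 2], max=5
Drop 5: O rot1 at col 0 lands with bottom-row=4; cleared 0 line(s) (total 0); column heights now [6 6 4 4 5 2], max=6
Test piece T rot1 at col 2 (width 2): heights before test = [6 6 4 4 5 2]; fits = True

Answer: yes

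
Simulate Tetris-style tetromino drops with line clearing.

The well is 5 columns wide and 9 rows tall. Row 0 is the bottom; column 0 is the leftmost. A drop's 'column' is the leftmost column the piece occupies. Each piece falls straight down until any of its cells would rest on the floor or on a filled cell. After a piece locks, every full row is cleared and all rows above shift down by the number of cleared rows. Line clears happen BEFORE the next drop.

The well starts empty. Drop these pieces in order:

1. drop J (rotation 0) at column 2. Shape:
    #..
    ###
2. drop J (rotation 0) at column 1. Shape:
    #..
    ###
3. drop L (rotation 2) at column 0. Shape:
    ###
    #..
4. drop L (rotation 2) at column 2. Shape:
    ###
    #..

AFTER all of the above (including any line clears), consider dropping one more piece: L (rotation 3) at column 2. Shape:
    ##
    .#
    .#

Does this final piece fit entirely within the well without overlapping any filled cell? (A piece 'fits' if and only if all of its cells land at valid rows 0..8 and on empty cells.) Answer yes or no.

Answer: no

Derivation:
Drop 1: J rot0 at col 2 lands with bottom-row=0; cleared 0 line(s) (total 0); column heights now [0 0 2 1 1], max=2
Drop 2: J rot0 at col 1 lands with bottom-row=2; cleared 0 line(s) (total 0); column heights now [0 4 3 3 1], max=4
Drop 3: L rot2 at col 0 lands with bottom-row=3; cleared 0 line(s) (total 0); column heights now [5 5 5 3 1], max=5
Drop 4: L rot2 at col 2 lands with bottom-row=5; cleared 0 line(s) (total 0); column heights now [5 5 7 7 7], max=7
Test piece L rot3 at col 2 (width 2): heights before test = [5 5 7 7 7]; fits = False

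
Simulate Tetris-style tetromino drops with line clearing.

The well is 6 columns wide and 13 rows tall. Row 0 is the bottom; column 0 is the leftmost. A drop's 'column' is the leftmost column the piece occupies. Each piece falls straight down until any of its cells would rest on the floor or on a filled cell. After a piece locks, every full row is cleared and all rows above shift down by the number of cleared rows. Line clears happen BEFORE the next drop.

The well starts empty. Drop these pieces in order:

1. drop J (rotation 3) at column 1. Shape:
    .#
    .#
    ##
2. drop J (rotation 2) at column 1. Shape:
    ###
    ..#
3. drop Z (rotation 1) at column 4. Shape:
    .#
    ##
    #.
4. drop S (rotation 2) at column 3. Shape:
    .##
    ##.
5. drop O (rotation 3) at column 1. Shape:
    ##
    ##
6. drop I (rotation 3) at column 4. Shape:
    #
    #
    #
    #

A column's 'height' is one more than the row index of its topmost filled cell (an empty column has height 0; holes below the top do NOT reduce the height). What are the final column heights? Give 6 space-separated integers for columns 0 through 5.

Answer: 0 6 6 5 10 6

Derivation:
Drop 1: J rot3 at col 1 lands with bottom-row=0; cleared 0 line(s) (total 0); column heights now [0 1 3 0 0 0], max=3
Drop 2: J rot2 at col 1 lands with bottom-row=2; cleared 0 line(s) (total 0); column heights now [0 4 4 4 0 0], max=4
Drop 3: Z rot1 at col 4 lands with bottom-row=0; cleared 0 line(s) (total 0); column heights now [0 4 4 4 2 3], max=4
Drop 4: S rot2 at col 3 lands with bottom-row=4; cleared 0 line(s) (total 0); column heights now [0 4 4 5 6 6], max=6
Drop 5: O rot3 at col 1 lands with bottom-row=4; cleared 0 line(s) (total 0); column heights now [0 6 6 5 6 6], max=6
Drop 6: I rot3 at col 4 lands with bottom-row=6; cleared 0 line(s) (total 0); column heights now [0 6 6 5 10 6], max=10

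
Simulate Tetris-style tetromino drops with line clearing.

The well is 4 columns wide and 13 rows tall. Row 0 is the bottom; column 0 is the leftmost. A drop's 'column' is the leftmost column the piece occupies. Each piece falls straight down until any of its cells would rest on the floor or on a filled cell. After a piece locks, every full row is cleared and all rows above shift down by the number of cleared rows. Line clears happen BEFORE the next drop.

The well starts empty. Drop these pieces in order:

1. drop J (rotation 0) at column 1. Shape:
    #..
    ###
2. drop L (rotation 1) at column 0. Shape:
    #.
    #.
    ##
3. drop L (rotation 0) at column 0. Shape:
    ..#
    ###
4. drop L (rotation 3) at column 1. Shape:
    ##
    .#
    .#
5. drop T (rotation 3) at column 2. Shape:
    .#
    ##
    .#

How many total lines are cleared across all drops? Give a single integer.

Drop 1: J rot0 at col 1 lands with bottom-row=0; cleared 0 line(s) (total 0); column heights now [0 2 1 1], max=2
Drop 2: L rot1 at col 0 lands with bottom-row=2; cleared 0 line(s) (total 0); column heights now [5 3 1 1], max=5
Drop 3: L rot0 at col 0 lands with bottom-row=5; cleared 0 line(s) (total 0); column heights now [6 6 7 1], max=7
Drop 4: L rot3 at col 1 lands with bottom-row=7; cleared 0 line(s) (total 0); column heights now [6 10 10 1], max=10
Drop 5: T rot3 at col 2 lands with bottom-row=9; cleared 0 line(s) (total 0); column heights now [6 10 11 12], max=12

Answer: 0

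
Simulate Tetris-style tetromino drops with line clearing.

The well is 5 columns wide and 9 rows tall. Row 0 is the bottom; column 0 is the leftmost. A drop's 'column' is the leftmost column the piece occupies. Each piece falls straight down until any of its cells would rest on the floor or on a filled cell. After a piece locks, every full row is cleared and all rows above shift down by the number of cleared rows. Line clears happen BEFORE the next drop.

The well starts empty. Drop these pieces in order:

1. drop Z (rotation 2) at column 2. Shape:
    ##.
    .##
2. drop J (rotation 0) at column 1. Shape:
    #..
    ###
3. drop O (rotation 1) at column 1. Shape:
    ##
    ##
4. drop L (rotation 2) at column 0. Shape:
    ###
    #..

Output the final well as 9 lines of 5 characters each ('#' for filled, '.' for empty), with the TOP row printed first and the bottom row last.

Answer: .....
.....
###..
###..
.##..
.#...
.###.
..##.
...##

Derivation:
Drop 1: Z rot2 at col 2 lands with bottom-row=0; cleared 0 line(s) (total 0); column heights now [0 0 2 2 1], max=2
Drop 2: J rot0 at col 1 lands with bottom-row=2; cleared 0 line(s) (total 0); column heights now [0 4 3 3 1], max=4
Drop 3: O rot1 at col 1 lands with bottom-row=4; cleared 0 line(s) (total 0); column heights now [0 6 6 3 1], max=6
Drop 4: L rot2 at col 0 lands with bottom-row=5; cleared 0 line(s) (total 0); column heights now [7 7 7 3 1], max=7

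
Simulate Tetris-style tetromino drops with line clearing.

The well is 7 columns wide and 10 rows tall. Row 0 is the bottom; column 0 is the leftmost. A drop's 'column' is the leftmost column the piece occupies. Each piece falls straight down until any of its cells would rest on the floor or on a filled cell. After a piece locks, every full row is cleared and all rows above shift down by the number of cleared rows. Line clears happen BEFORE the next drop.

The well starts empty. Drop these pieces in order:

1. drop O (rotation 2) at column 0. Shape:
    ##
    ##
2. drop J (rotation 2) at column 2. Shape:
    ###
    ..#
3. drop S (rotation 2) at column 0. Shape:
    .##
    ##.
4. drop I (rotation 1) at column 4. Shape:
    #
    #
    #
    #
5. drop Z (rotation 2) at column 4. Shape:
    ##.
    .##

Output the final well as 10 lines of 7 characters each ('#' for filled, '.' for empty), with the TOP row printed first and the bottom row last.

Drop 1: O rot2 at col 0 lands with bottom-row=0; cleared 0 line(s) (total 0); column heights now [2 2 0 0 0 0 0], max=2
Drop 2: J rot2 at col 2 lands with bottom-row=0; cleared 0 line(s) (total 0); column heights now [2 2 2 2 2 0 0], max=2
Drop 3: S rot2 at col 0 lands with bottom-row=2; cleared 0 line(s) (total 0); column heights now [3 4 4 2 2 0 0], max=4
Drop 4: I rot1 at col 4 lands with bottom-row=2; cleared 0 line(s) (total 0); column heights now [3 4 4 2 6 0 0], max=6
Drop 5: Z rot2 at col 4 lands with bottom-row=5; cleared 0 line(s) (total 0); column heights now [3 4 4 2 7 7 6], max=7

Answer: .......
.......
.......
....##.
....###
....#..
.##.#..
##..#..
#####..
##..#..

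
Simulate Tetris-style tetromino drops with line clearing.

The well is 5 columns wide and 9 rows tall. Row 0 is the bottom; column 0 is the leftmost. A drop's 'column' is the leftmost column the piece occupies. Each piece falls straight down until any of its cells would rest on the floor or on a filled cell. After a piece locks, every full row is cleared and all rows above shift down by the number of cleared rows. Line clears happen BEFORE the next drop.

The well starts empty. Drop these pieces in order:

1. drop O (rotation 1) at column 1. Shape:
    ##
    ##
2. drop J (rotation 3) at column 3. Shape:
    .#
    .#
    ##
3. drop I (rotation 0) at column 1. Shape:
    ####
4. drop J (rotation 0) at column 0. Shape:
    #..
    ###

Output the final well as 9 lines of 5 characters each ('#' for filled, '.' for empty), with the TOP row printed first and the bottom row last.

Drop 1: O rot1 at col 1 lands with bottom-row=0; cleared 0 line(s) (total 0); column heights now [0 2 2 0 0], max=2
Drop 2: J rot3 at col 3 lands with bottom-row=0; cleared 0 line(s) (total 0); column heights now [0 2 2 1 3], max=3
Drop 3: I rot0 at col 1 lands with bottom-row=3; cleared 0 line(s) (total 0); column heights now [0 4 4 4 4], max=4
Drop 4: J rot0 at col 0 lands with bottom-row=4; cleared 0 line(s) (total 0); column heights now [6 5 5 4 4], max=6

Answer: .....
.....
.....
#....
###..
.####
....#
.##.#
.####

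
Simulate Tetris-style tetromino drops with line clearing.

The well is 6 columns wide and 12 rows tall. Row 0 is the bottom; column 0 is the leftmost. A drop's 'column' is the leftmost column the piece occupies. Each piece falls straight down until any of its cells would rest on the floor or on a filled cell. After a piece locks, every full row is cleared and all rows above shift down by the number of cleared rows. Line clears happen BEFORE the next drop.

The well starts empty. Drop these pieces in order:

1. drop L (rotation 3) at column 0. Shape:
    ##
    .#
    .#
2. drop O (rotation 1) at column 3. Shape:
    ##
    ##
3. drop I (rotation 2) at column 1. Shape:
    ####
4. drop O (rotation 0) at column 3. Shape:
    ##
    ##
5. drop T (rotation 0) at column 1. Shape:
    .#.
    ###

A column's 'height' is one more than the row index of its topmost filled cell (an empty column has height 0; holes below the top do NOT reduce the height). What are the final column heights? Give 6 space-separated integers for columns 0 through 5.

Drop 1: L rot3 at col 0 lands with bottom-row=0; cleared 0 line(s) (total 0); column heights now [3 3 0 0 0 0], max=3
Drop 2: O rot1 at col 3 lands with bottom-row=0; cleared 0 line(s) (total 0); column heights now [3 3 0 2 2 0], max=3
Drop 3: I rot2 at col 1 lands with bottom-row=3; cleared 0 line(s) (total 0); column heights now [3 4 4 4 4 0], max=4
Drop 4: O rot0 at col 3 lands with bottom-row=4; cleared 0 line(s) (total 0); column heights now [3 4 4 6 6 0], max=6
Drop 5: T rot0 at col 1 lands with bottom-row=6; cleared 0 line(s) (total 0); column heights now [3 7 8 7 6 0], max=8

Answer: 3 7 8 7 6 0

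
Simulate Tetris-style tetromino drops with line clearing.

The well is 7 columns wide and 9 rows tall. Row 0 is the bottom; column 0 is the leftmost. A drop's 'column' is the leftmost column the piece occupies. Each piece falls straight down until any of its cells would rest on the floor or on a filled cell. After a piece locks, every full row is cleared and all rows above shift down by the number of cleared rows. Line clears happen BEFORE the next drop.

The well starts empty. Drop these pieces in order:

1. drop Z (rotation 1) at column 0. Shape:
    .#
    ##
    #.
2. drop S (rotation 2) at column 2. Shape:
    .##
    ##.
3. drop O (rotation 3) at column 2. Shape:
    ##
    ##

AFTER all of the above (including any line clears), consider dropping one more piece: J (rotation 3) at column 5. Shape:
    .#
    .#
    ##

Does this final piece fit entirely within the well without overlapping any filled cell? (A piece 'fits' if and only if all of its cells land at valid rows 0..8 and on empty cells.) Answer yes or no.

Drop 1: Z rot1 at col 0 lands with bottom-row=0; cleared 0 line(s) (total 0); column heights now [2 3 0 0 0 0 0], max=3
Drop 2: S rot2 at col 2 lands with bottom-row=0; cleared 0 line(s) (total 0); column heights now [2 3 1 2 2 0 0], max=3
Drop 3: O rot3 at col 2 lands with bottom-row=2; cleared 0 line(s) (total 0); column heights now [2 3 4 4 2 0 0], max=4
Test piece J rot3 at col 5 (width 2): heights before test = [2 3 4 4 2 0 0]; fits = True

Answer: yes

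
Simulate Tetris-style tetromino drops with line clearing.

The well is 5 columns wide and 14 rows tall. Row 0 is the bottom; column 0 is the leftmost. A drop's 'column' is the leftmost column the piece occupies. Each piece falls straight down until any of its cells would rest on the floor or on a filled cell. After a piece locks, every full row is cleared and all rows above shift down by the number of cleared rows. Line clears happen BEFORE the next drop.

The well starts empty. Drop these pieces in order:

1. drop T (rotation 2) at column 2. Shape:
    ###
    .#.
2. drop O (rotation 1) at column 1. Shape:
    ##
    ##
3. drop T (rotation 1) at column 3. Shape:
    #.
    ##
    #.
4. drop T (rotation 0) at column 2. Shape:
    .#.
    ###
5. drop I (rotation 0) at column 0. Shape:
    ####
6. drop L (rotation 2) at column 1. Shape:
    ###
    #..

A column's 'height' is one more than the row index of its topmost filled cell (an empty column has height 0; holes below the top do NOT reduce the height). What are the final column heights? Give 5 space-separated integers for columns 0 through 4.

Drop 1: T rot2 at col 2 lands with bottom-row=0; cleared 0 line(s) (total 0); column heights now [0 0 2 2 2], max=2
Drop 2: O rot1 at col 1 lands with bottom-row=2; cleared 0 line(s) (total 0); column heights now [0 4 4 2 2], max=4
Drop 3: T rot1 at col 3 lands with bottom-row=2; cleared 0 line(s) (total 0); column heights now [0 4 4 5 4], max=5
Drop 4: T rot0 at col 2 lands with bottom-row=5; cleared 0 line(s) (total 0); column heights now [0 4 6 7 6], max=7
Drop 5: I rot0 at col 0 lands with bottom-row=7; cleared 0 line(s) (total 0); column heights now [8 8 8 8 6], max=8
Drop 6: L rot2 at col 1 lands with bottom-row=8; cleared 0 line(s) (total 0); column heights now [8 10 10 10 6], max=10

Answer: 8 10 10 10 6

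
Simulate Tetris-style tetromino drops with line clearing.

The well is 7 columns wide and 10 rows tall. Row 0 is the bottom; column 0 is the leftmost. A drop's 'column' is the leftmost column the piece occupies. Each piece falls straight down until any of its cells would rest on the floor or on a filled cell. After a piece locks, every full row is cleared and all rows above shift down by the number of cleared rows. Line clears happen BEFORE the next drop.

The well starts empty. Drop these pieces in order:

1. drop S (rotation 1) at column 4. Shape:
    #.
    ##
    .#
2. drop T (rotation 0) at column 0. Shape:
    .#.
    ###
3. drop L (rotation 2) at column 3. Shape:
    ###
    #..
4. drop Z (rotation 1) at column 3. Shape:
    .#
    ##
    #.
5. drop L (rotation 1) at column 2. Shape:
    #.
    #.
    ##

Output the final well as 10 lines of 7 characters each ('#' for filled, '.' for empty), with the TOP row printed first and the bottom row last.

Drop 1: S rot1 at col 4 lands with bottom-row=0; cleared 0 line(s) (total 0); column heights now [0 0 0 0 3 2 0], max=3
Drop 2: T rot0 at col 0 lands with bottom-row=0; cleared 0 line(s) (total 0); column heights now [1 2 1 0 3 2 0], max=3
Drop 3: L rot2 at col 3 lands with bottom-row=2; cleared 0 line(s) (total 0); column heights now [1 2 1 4 4 4 0], max=4
Drop 4: Z rot1 at col 3 lands with bottom-row=4; cleared 0 line(s) (total 0); column heights now [1 2 1 6 7 4 0], max=7
Drop 5: L rot1 at col 2 lands with bottom-row=6; cleared 0 line(s) (total 0); column heights now [1 2 9 7 7 4 0], max=9

Answer: .......
..#....
..#....
..###..
...##..
...#...
...###.
...##..
.#..##.
###..#.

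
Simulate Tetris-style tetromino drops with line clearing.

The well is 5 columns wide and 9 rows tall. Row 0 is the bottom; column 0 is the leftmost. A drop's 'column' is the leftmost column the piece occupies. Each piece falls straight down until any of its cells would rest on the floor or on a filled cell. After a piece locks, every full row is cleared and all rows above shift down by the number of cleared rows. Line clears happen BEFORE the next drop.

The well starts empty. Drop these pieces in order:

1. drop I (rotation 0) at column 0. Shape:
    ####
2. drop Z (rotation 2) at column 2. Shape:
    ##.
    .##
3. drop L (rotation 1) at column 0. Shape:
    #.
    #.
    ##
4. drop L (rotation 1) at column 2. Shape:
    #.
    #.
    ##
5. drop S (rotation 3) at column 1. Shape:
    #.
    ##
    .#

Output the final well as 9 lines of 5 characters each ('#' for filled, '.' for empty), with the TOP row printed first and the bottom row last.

Drop 1: I rot0 at col 0 lands with bottom-row=0; cleared 0 line(s) (total 0); column heights now [1 1 1 1 0], max=1
Drop 2: Z rot2 at col 2 lands with bottom-row=1; cleared 0 line(s) (total 0); column heights now [1 1 3 3 2], max=3
Drop 3: L rot1 at col 0 lands with bottom-row=1; cleared 0 line(s) (total 0); column heights now [4 2 3 3 2], max=4
Drop 4: L rot1 at col 2 lands with bottom-row=3; cleared 0 line(s) (total 0); column heights now [4 2 6 4 2], max=6
Drop 5: S rot3 at col 1 lands with bottom-row=6; cleared 0 line(s) (total 0); column heights now [4 9 8 4 2], max=9

Answer: .#...
.##..
..#..
..#..
..#..
#.##.
#.##.
##.##
####.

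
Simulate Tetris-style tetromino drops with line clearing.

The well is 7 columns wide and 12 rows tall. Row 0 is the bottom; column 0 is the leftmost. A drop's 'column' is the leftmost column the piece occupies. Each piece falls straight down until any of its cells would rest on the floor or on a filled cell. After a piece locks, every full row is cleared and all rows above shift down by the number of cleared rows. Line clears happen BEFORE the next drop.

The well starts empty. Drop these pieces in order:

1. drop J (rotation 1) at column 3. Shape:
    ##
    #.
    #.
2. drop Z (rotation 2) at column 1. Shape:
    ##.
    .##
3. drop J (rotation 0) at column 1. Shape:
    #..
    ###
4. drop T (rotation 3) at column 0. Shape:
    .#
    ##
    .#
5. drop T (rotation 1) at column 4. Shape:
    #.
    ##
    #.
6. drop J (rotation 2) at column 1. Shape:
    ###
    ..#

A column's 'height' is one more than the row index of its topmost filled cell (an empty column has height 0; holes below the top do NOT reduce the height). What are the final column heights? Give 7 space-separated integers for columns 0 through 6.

Answer: 9 11 11 11 6 5 0

Derivation:
Drop 1: J rot1 at col 3 lands with bottom-row=0; cleared 0 line(s) (total 0); column heights now [0 0 0 3 3 0 0], max=3
Drop 2: Z rot2 at col 1 lands with bottom-row=3; cleared 0 line(s) (total 0); column heights now [0 5 5 4 3 0 0], max=5
Drop 3: J rot0 at col 1 lands with bottom-row=5; cleared 0 line(s) (total 0); column heights now [0 7 6 6 3 0 0], max=7
Drop 4: T rot3 at col 0 lands with bottom-row=7; cleared 0 line(s) (total 0); column heights now [9 10 6 6 3 0 0], max=10
Drop 5: T rot1 at col 4 lands with bottom-row=3; cleared 0 line(s) (total 0); column heights now [9 10 6 6 6 5 0], max=10
Drop 6: J rot2 at col 1 lands with bottom-row=9; cleared 0 line(s) (total 0); column heights now [9 11 11 11 6 5 0], max=11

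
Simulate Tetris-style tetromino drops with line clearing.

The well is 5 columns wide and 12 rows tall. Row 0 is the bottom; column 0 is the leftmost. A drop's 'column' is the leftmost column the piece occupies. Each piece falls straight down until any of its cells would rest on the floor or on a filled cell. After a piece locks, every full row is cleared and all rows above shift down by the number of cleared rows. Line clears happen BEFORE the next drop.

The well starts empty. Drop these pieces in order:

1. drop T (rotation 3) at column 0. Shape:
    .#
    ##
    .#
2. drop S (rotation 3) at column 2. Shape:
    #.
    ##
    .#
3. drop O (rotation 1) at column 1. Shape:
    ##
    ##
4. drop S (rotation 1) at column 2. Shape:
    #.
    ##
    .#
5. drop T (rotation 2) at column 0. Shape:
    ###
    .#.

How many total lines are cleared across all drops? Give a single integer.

Drop 1: T rot3 at col 0 lands with bottom-row=0; cleared 0 line(s) (total 0); column heights now [2 3 0 0 0], max=3
Drop 2: S rot3 at col 2 lands with bottom-row=0; cleared 0 line(s) (total 0); column heights now [2 3 3 2 0], max=3
Drop 3: O rot1 at col 1 lands with bottom-row=3; cleared 0 line(s) (total 0); column heights now [2 5 5 2 0], max=5
Drop 4: S rot1 at col 2 lands with bottom-row=4; cleared 0 line(s) (total 0); column heights now [2 5 7 6 0], max=7
Drop 5: T rot2 at col 0 lands with bottom-row=6; cleared 0 line(s) (total 0); column heights now [8 8 8 6 0], max=8

Answer: 0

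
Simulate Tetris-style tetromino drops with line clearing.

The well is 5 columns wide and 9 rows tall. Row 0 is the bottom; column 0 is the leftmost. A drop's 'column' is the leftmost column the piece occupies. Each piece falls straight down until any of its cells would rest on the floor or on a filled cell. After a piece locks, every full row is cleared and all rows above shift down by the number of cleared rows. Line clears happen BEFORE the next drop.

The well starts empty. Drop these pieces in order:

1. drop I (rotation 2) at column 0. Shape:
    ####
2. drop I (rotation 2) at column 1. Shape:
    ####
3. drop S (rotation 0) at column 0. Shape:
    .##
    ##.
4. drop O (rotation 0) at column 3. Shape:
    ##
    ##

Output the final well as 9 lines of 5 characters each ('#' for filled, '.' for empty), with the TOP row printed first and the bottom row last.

Answer: .....
.....
.....
.....
.....
.####
##.##
.####
####.

Derivation:
Drop 1: I rot2 at col 0 lands with bottom-row=0; cleared 0 line(s) (total 0); column heights now [1 1 1 1 0], max=1
Drop 2: I rot2 at col 1 lands with bottom-row=1; cleared 0 line(s) (total 0); column heights now [1 2 2 2 2], max=2
Drop 3: S rot0 at col 0 lands with bottom-row=2; cleared 0 line(s) (total 0); column heights now [3 4 4 2 2], max=4
Drop 4: O rot0 at col 3 lands with bottom-row=2; cleared 0 line(s) (total 0); column heights now [3 4 4 4 4], max=4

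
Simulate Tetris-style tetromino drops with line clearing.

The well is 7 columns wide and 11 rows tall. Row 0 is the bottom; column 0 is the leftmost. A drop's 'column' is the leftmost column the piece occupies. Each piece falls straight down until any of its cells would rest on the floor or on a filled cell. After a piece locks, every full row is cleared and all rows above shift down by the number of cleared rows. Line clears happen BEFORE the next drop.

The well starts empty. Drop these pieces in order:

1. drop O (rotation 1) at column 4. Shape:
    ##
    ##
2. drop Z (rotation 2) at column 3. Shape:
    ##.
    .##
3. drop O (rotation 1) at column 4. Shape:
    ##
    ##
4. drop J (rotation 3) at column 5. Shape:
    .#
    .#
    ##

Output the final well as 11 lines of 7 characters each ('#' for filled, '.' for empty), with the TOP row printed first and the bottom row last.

Drop 1: O rot1 at col 4 lands with bottom-row=0; cleared 0 line(s) (total 0); column heights now [0 0 0 0 2 2 0], max=2
Drop 2: Z rot2 at col 3 lands with bottom-row=2; cleared 0 line(s) (total 0); column heights now [0 0 0 4 4 3 0], max=4
Drop 3: O rot1 at col 4 lands with bottom-row=4; cleared 0 line(s) (total 0); column heights now [0 0 0 4 6 6 0], max=6
Drop 4: J rot3 at col 5 lands with bottom-row=6; cleared 0 line(s) (total 0); column heights now [0 0 0 4 6 7 9], max=9

Answer: .......
.......
......#
......#
.....##
....##.
....##.
...##..
....##.
....##.
....##.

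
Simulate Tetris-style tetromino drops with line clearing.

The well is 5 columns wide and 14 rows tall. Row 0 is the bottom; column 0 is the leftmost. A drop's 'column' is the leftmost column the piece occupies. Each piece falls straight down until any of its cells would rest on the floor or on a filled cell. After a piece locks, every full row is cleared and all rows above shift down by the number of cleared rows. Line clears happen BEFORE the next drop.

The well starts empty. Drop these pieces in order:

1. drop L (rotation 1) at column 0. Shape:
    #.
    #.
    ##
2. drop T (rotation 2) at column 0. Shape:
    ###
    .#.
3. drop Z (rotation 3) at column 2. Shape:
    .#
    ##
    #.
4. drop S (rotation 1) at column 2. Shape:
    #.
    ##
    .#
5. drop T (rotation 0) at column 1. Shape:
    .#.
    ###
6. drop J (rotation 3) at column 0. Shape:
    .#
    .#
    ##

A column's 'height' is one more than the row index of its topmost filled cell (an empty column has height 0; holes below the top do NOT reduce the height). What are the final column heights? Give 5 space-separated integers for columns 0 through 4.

Drop 1: L rot1 at col 0 lands with bottom-row=0; cleared 0 line(s) (total 0); column heights now [3 1 0 0 0], max=3
Drop 2: T rot2 at col 0 lands with bottom-row=2; cleared 0 line(s) (total 0); column heights now [4 4 4 0 0], max=4
Drop 3: Z rot3 at col 2 lands with bottom-row=4; cleared 0 line(s) (total 0); column heights now [4 4 6 7 0], max=7
Drop 4: S rot1 at col 2 lands with bottom-row=7; cleared 0 line(s) (total 0); column heights now [4 4 10 9 0], max=10
Drop 5: T rot0 at col 1 lands with bottom-row=10; cleared 0 line(s) (total 0); column heights now [4 11 12 11 0], max=12
Drop 6: J rot3 at col 0 lands with bottom-row=11; cleared 0 line(s) (total 0); column heights now [12 14 12 11 0], max=14

Answer: 12 14 12 11 0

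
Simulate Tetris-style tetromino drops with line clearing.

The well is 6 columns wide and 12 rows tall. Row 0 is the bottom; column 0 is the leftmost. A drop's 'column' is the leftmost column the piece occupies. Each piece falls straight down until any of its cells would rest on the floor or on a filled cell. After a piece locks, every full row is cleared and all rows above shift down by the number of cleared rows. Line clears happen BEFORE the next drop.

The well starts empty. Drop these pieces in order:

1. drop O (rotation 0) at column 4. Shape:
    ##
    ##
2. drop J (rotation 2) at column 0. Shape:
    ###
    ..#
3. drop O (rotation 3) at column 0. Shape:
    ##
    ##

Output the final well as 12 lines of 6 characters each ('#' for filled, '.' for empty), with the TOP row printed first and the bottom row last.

Answer: ......
......
......
......
......
......
......
......
##....
##....
###.##
..#.##

Derivation:
Drop 1: O rot0 at col 4 lands with bottom-row=0; cleared 0 line(s) (total 0); column heights now [0 0 0 0 2 2], max=2
Drop 2: J rot2 at col 0 lands with bottom-row=0; cleared 0 line(s) (total 0); column heights now [2 2 2 0 2 2], max=2
Drop 3: O rot3 at col 0 lands with bottom-row=2; cleared 0 line(s) (total 0); column heights now [4 4 2 0 2 2], max=4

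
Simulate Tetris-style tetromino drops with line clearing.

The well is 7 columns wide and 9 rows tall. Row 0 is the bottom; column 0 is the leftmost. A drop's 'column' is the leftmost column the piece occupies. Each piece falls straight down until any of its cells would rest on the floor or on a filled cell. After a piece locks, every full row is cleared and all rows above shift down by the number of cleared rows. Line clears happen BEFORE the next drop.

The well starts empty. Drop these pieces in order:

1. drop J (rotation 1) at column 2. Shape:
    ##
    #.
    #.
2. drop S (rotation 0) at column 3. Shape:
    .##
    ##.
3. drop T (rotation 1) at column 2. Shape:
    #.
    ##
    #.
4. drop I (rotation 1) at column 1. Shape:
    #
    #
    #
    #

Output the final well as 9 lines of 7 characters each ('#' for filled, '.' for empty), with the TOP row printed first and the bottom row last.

Answer: .......
.......
.......
..#....
..####.
.####..
.###...
.##....
.##....

Derivation:
Drop 1: J rot1 at col 2 lands with bottom-row=0; cleared 0 line(s) (total 0); column heights now [0 0 3 3 0 0 0], max=3
Drop 2: S rot0 at col 3 lands with bottom-row=3; cleared 0 line(s) (total 0); column heights now [0 0 3 4 5 5 0], max=5
Drop 3: T rot1 at col 2 lands with bottom-row=3; cleared 0 line(s) (total 0); column heights now [0 0 6 5 5 5 0], max=6
Drop 4: I rot1 at col 1 lands with bottom-row=0; cleared 0 line(s) (total 0); column heights now [0 4 6 5 5 5 0], max=6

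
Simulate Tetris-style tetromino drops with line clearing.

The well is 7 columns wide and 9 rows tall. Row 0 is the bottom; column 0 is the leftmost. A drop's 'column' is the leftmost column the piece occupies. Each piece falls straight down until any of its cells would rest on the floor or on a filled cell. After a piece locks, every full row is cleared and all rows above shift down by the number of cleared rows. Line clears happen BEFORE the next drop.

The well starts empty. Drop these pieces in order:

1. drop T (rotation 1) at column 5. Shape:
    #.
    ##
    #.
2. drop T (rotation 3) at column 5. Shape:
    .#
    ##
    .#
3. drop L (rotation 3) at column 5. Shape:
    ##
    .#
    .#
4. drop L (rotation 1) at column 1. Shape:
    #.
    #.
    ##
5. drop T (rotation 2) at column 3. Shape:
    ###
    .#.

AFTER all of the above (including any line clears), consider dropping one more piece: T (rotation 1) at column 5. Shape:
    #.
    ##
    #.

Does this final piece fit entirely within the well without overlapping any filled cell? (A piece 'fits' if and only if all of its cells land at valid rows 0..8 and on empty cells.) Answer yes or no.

Answer: no

Derivation:
Drop 1: T rot1 at col 5 lands with bottom-row=0; cleared 0 line(s) (total 0); column heights now [0 0 0 0 0 3 2], max=3
Drop 2: T rot3 at col 5 lands with bottom-row=2; cleared 0 line(s) (total 0); column heights now [0 0 0 0 0 4 5], max=5
Drop 3: L rot3 at col 5 lands with bottom-row=5; cleared 0 line(s) (total 0); column heights now [0 0 0 0 0 8 8], max=8
Drop 4: L rot1 at col 1 lands with bottom-row=0; cleared 0 line(s) (total 0); column heights now [0 3 1 0 0 8 8], max=8
Drop 5: T rot2 at col 3 lands with bottom-row=7; cleared 0 line(s) (total 0); column heights now [0 3 1 9 9 9 8], max=9
Test piece T rot1 at col 5 (width 2): heights before test = [0 3 1 9 9 9 8]; fits = False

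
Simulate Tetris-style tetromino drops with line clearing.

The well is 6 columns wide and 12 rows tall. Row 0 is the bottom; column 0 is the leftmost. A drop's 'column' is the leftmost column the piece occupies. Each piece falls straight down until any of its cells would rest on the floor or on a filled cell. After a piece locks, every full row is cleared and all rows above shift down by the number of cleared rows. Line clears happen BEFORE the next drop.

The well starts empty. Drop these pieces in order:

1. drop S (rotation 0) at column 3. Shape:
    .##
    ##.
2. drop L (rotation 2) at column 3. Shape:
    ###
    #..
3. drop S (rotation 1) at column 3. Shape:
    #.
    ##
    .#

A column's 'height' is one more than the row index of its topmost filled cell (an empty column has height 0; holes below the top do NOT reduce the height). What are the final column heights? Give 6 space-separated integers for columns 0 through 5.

Drop 1: S rot0 at col 3 lands with bottom-row=0; cleared 0 line(s) (total 0); column heights now [0 0 0 1 2 2], max=2
Drop 2: L rot2 at col 3 lands with bottom-row=1; cleared 0 line(s) (total 0); column heights now [0 0 0 3 3 3], max=3
Drop 3: S rot1 at col 3 lands with bottom-row=3; cleared 0 line(s) (total 0); column heights now [0 0 0 6 5 3], max=6

Answer: 0 0 0 6 5 3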